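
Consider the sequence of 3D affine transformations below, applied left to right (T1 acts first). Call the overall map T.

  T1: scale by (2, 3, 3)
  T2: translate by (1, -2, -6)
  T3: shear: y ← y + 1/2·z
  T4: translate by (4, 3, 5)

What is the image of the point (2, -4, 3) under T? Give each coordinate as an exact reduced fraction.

T1 scale by (2, 3, 3): (2, -4, 3) → (4, -12, 9)
T2 translate by (1, -2, -6): (4, -12, 9) → (5, -14, 3)
T3 shear: y ← y + 1/2·z: (5, -14, 3) → (5, -25/2, 3)
T4 translate by (4, 3, 5): (5, -25/2, 3) → (9, -19/2, 8)

T(p) = (9, -19/2, 8)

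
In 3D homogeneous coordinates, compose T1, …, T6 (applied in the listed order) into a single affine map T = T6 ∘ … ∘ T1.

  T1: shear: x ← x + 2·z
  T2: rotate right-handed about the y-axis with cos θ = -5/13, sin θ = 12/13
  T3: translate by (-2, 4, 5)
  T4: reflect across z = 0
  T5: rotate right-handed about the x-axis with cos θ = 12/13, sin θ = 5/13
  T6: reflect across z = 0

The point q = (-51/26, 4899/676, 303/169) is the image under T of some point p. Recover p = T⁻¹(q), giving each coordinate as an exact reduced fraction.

p = (0, 2, 1/4)

T1 = [1 0 2 0; 0 1 0 0; 0 0 1 0; 0 0 0 1]
T2·T1 = [-5/13 0 2/13 0; 0 1 0 0; -12/13 0 -29/13 0; 0 0 0 1]
T3·…·T1 = [-5/13 0 2/13 -2; 0 1 0 4; -12/13 0 -29/13 5; 0 0 0 1]
T4·…·T1 = [-5/13 0 2/13 -2; 0 1 0 4; 12/13 0 29/13 -5; 0 0 0 1]
T5·…·T1 = [-5/13 0 2/13 -2; -60/169 12/13 -145/169 73/13; 144/169 5/13 348/169 -40/13; 0 0 0 1]
T6·…·T1 = [-5/13 0 2/13 -2; -60/169 12/13 -145/169 73/13; -144/169 -5/13 -348/169 40/13; 0 0 0 1]
det M = 1; M⁻¹ = [-29/13 -10/169 -24/169 -48/13; 0 12/13 -5/13 -4; 12/13 -25/169 -60/169 49/13; 0 0 0 1]
M⁻¹ · (-51/26, 4899/676, 303/169)ᵀ = (0, 2, 1/4)ᵀ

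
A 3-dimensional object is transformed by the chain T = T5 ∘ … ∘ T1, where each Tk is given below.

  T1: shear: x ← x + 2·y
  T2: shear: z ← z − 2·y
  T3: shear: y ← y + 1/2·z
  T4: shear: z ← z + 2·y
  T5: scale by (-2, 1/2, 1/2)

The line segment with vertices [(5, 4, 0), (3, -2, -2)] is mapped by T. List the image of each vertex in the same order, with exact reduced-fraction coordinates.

T1 shear: x ← x + 2·y: (5, 4, 0) → (13, 4, 0); (3, -2, -2) → (-1, -2, -2)
T2 shear: z ← z − 2·y: (13, 4, 0) → (13, 4, -8); (-1, -2, -2) → (-1, -2, 2)
T3 shear: y ← y + 1/2·z: (13, 4, -8) → (13, 0, -8); (-1, -2, 2) → (-1, -1, 2)
T4 shear: z ← z + 2·y: (13, 0, -8) → (13, 0, -8); (-1, -1, 2) → (-1, -1, 0)
T5 scale by (-2, 1/2, 1/2): (13, 0, -8) → (-26, 0, -4); (-1, -1, 0) → (2, -1/2, 0)

image vertices: (-26, 0, -4), (2, -1/2, 0)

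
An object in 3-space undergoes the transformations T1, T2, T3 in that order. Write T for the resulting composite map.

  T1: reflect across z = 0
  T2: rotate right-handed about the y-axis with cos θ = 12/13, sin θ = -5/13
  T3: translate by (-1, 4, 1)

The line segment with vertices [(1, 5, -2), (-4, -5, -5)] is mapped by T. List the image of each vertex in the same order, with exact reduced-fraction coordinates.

T1 reflect across z = 0: (1, 5, -2) → (1, 5, 2); (-4, -5, -5) → (-4, -5, 5)
T2 rotate right-handed about the y-axis with cos θ = 12/13, sin θ = -5/13: (1, 5, 2) → (2/13, 5, 29/13); (-4, -5, 5) → (-73/13, -5, 40/13)
T3 translate by (-1, 4, 1): (2/13, 5, 29/13) → (-11/13, 9, 42/13); (-73/13, -5, 40/13) → (-86/13, -1, 53/13)

image vertices: (-11/13, 9, 42/13), (-86/13, -1, 53/13)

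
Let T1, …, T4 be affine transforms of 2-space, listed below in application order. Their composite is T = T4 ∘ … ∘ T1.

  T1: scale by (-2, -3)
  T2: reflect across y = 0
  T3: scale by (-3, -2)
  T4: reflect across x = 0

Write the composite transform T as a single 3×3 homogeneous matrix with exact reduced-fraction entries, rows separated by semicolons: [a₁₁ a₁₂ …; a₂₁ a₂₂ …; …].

T1 = [-2 0 0; 0 -3 0; 0 0 1]
T2·T1 = [-2 0 0; 0 3 0; 0 0 1]
T3·…·T1 = [6 0 0; 0 -6 0; 0 0 1]
T4·…·T1 = [-6 0 0; 0 -6 0; 0 0 1]

T = [-6 0 0; 0 -6 0; 0 0 1]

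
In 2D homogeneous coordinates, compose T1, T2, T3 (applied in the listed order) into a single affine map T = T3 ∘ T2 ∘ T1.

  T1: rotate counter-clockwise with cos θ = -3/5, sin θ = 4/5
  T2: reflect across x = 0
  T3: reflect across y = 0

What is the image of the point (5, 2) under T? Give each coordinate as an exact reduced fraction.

T1 rotate counter-clockwise with cos θ = -3/5, sin θ = 4/5: (5, 2) → (-23/5, 14/5)
T2 reflect across x = 0: (-23/5, 14/5) → (23/5, 14/5)
T3 reflect across y = 0: (23/5, 14/5) → (23/5, -14/5)

T(p) = (23/5, -14/5)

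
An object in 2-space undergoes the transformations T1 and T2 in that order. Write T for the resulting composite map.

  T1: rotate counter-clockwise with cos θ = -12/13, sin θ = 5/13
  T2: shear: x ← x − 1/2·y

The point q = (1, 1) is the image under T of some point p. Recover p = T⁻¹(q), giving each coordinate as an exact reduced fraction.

T1 = [-12/13 -5/13 0; 5/13 -12/13 0; 0 0 1]
T2·T1 = [-29/26 1/13 0; 5/13 -12/13 0; 0 0 1]
det M = 1; M⁻¹ = [-12/13 -1/13 0; -5/13 -29/26 0; 0 0 1]
M⁻¹ · (1, 1)ᵀ = (-1, -3/2)ᵀ

p = (-1, -3/2)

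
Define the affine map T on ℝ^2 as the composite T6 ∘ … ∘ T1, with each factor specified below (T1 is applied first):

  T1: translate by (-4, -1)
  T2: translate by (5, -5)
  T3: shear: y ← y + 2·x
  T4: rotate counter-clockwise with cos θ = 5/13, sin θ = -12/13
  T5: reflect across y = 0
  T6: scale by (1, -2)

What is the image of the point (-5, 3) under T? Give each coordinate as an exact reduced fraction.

T1 translate by (-4, -1): (-5, 3) → (-9, 2)
T2 translate by (5, -5): (-9, 2) → (-4, -3)
T3 shear: y ← y + 2·x: (-4, -3) → (-4, -11)
T4 rotate counter-clockwise with cos θ = 5/13, sin θ = -12/13: (-4, -11) → (-152/13, -7/13)
T5 reflect across y = 0: (-152/13, -7/13) → (-152/13, 7/13)
T6 scale by (1, -2): (-152/13, 7/13) → (-152/13, -14/13)

T(p) = (-152/13, -14/13)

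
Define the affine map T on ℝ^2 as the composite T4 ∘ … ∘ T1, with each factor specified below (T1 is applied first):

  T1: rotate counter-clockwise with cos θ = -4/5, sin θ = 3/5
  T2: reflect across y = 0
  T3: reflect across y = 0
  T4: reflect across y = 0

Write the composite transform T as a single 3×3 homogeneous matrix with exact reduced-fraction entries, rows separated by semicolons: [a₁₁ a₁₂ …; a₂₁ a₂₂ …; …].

T = [-4/5 -3/5 0; -3/5 4/5 0; 0 0 1]

T1 = [-4/5 -3/5 0; 3/5 -4/5 0; 0 0 1]
T2·T1 = [-4/5 -3/5 0; -3/5 4/5 0; 0 0 1]
T3·…·T1 = [-4/5 -3/5 0; 3/5 -4/5 0; 0 0 1]
T4·…·T1 = [-4/5 -3/5 0; -3/5 4/5 0; 0 0 1]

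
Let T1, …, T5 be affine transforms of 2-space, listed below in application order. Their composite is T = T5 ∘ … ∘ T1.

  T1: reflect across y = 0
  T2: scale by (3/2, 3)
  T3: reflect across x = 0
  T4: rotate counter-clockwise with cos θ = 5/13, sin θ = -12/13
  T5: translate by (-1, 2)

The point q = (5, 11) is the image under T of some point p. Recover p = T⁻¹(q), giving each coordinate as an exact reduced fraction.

p = (4, -3)

T1 = [1 0 0; 0 -1 0; 0 0 1]
T2·T1 = [3/2 0 0; 0 -3 0; 0 0 1]
T3·…·T1 = [-3/2 0 0; 0 -3 0; 0 0 1]
T4·…·T1 = [-15/26 -36/13 0; 18/13 -15/13 0; 0 0 1]
T5·…·T1 = [-15/26 -36/13 -1; 18/13 -15/13 2; 0 0 1]
det M = 9/2; M⁻¹ = [-10/39 8/13 -58/39; -4/13 -5/39 -2/39; 0 0 1]
M⁻¹ · (5, 11)ᵀ = (4, -3)ᵀ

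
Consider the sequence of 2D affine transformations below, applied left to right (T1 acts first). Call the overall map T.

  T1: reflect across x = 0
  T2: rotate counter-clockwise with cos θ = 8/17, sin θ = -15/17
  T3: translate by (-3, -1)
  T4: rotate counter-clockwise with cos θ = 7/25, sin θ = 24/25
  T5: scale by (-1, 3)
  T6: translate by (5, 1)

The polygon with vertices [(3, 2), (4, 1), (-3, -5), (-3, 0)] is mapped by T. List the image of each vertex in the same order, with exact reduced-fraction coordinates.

T1 reflect across x = 0: (3, 2) → (-3, 2); (4, 1) → (-4, 1); (-3, -5) → (3, -5); (-3, 0) → (3, 0)
T2 rotate counter-clockwise with cos θ = 8/17, sin θ = -15/17: (-3, 2) → (6/17, 61/17); (-4, 1) → (-1, 4); (3, -5) → (-3, -5); (3, 0) → (24/17, -45/17)
T3 translate by (-3, -1): (6/17, 61/17) → (-45/17, 44/17); (-1, 4) → (-4, 3); (-3, -5) → (-6, -6); (24/17, -45/17) → (-27/17, -62/17)
T4 rotate counter-clockwise with cos θ = 7/25, sin θ = 24/25: (-45/17, 44/17) → (-1371/425, -772/425); (-4, 3) → (-4, -3); (-6, -6) → (102/25, -186/25); (-27/17, -62/17) → (1299/425, -1082/425)
T5 scale by (-1, 3): (-1371/425, -772/425) → (1371/425, -2316/425); (-4, -3) → (4, -9); (102/25, -186/25) → (-102/25, -558/25); (1299/425, -1082/425) → (-1299/425, -3246/425)
T6 translate by (5, 1): (1371/425, -2316/425) → (3496/425, -1891/425); (4, -9) → (9, -8); (-102/25, -558/25) → (23/25, -533/25); (-1299/425, -3246/425) → (826/425, -2821/425)

image vertices: (3496/425, -1891/425), (9, -8), (23/25, -533/25), (826/425, -2821/425)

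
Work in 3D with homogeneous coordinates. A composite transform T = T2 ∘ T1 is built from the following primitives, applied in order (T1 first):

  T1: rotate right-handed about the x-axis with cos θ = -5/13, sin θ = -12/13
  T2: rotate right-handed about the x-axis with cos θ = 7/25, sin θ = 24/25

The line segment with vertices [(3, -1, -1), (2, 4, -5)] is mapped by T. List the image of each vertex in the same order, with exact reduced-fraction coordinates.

image vertices: (3, -457/325, -49/325), (2, -8/325, -2081/325)

T1 rotate right-handed about the x-axis with cos θ = -5/13, sin θ = -12/13: (3, -1, -1) → (3, -7/13, 17/13); (2, 4, -5) → (2, -80/13, -23/13)
T2 rotate right-handed about the x-axis with cos θ = 7/25, sin θ = 24/25: (3, -7/13, 17/13) → (3, -457/325, -49/325); (2, -80/13, -23/13) → (2, -8/325, -2081/325)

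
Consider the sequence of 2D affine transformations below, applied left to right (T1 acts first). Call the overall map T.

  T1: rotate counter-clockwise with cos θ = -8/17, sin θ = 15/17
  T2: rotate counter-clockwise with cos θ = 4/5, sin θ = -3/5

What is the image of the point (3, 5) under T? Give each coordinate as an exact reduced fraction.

T1 rotate counter-clockwise with cos θ = -8/17, sin θ = 15/17: (3, 5) → (-99/17, 5/17)
T2 rotate counter-clockwise with cos θ = 4/5, sin θ = -3/5: (-99/17, 5/17) → (-381/85, 317/85)

T(p) = (-381/85, 317/85)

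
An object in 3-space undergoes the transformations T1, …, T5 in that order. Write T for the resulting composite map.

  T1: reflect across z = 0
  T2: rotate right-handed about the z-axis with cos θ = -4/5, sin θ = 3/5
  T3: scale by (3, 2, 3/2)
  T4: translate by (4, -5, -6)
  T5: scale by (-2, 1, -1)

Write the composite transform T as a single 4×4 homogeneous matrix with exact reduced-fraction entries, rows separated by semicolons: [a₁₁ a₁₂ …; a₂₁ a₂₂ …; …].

T1 = [1 0 0 0; 0 1 0 0; 0 0 -1 0; 0 0 0 1]
T2·T1 = [-4/5 -3/5 0 0; 3/5 -4/5 0 0; 0 0 -1 0; 0 0 0 1]
T3·…·T1 = [-12/5 -9/5 0 0; 6/5 -8/5 0 0; 0 0 -3/2 0; 0 0 0 1]
T4·…·T1 = [-12/5 -9/5 0 4; 6/5 -8/5 0 -5; 0 0 -3/2 -6; 0 0 0 1]
T5·…·T1 = [24/5 18/5 0 -8; 6/5 -8/5 0 -5; 0 0 3/2 6; 0 0 0 1]

T = [24/5 18/5 0 -8; 6/5 -8/5 0 -5; 0 0 3/2 6; 0 0 0 1]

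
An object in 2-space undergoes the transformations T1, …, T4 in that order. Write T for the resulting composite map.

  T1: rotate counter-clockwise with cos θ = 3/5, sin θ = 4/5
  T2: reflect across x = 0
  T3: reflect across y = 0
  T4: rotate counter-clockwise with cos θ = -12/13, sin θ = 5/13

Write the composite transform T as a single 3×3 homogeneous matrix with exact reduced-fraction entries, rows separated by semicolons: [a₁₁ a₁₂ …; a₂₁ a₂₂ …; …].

T = [56/65 -33/65 0; 33/65 56/65 0; 0 0 1]

T1 = [3/5 -4/5 0; 4/5 3/5 0; 0 0 1]
T2·T1 = [-3/5 4/5 0; 4/5 3/5 0; 0 0 1]
T3·…·T1 = [-3/5 4/5 0; -4/5 -3/5 0; 0 0 1]
T4·…·T1 = [56/65 -33/65 0; 33/65 56/65 0; 0 0 1]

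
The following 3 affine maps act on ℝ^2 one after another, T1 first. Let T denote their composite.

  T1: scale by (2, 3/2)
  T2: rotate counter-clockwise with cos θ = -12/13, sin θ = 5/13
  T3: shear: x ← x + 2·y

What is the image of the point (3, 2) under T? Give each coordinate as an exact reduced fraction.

T1 scale by (2, 3/2): (3, 2) → (6, 3)
T2 rotate counter-clockwise with cos θ = -12/13, sin θ = 5/13: (6, 3) → (-87/13, -6/13)
T3 shear: x ← x + 2·y: (-87/13, -6/13) → (-99/13, -6/13)

T(p) = (-99/13, -6/13)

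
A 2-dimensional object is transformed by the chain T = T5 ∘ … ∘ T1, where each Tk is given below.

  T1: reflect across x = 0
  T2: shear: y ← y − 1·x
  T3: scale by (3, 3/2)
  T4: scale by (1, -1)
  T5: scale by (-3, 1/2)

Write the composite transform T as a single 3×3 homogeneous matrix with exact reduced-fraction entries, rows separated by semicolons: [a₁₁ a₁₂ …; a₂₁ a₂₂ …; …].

T = [9 0 0; -3/4 -3/4 0; 0 0 1]

T1 = [-1 0 0; 0 1 0; 0 0 1]
T2·T1 = [-1 0 0; 1 1 0; 0 0 1]
T3·…·T1 = [-3 0 0; 3/2 3/2 0; 0 0 1]
T4·…·T1 = [-3 0 0; -3/2 -3/2 0; 0 0 1]
T5·…·T1 = [9 0 0; -3/4 -3/4 0; 0 0 1]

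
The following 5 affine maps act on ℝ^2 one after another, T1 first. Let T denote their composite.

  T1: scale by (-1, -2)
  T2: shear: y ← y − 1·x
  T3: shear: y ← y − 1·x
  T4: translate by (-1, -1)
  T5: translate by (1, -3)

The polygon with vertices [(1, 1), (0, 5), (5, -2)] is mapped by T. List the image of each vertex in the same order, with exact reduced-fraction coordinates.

T1 scale by (-1, -2): (1, 1) → (-1, -2); (0, 5) → (0, -10); (5, -2) → (-5, 4)
T2 shear: y ← y − 1·x: (-1, -2) → (-1, -1); (0, -10) → (0, -10); (-5, 4) → (-5, 9)
T3 shear: y ← y − 1·x: (-1, -1) → (-1, 0); (0, -10) → (0, -10); (-5, 9) → (-5, 14)
T4 translate by (-1, -1): (-1, 0) → (-2, -1); (0, -10) → (-1, -11); (-5, 14) → (-6, 13)
T5 translate by (1, -3): (-2, -1) → (-1, -4); (-1, -11) → (0, -14); (-6, 13) → (-5, 10)

image vertices: (-1, -4), (0, -14), (-5, 10)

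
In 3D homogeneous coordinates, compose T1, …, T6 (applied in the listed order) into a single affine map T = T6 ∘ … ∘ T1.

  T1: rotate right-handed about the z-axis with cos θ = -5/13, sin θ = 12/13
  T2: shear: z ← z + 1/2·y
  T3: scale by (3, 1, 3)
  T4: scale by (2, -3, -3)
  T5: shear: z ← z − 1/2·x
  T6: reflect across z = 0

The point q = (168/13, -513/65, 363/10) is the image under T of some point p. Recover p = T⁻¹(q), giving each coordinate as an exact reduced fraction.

T1 = [-5/13 -12/13 0 0; 12/13 -5/13 0 0; 0 0 1 0; 0 0 0 1]
T2·T1 = [-5/13 -12/13 0 0; 12/13 -5/13 0 0; 6/13 -5/26 1 0; 0 0 0 1]
T3·…·T1 = [-15/13 -36/13 0 0; 12/13 -5/13 0 0; 18/13 -15/26 3 0; 0 0 0 1]
T4·…·T1 = [-30/13 -72/13 0 0; -36/13 15/13 0 0; -54/13 45/26 -9 0; 0 0 0 1]
T5·…·T1 = [-30/13 -72/13 0 0; -36/13 15/13 0 0; -3 9/2 -9 0; 0 0 0 1]
T6·…·T1 = [-30/13 -72/13 0 0; -36/13 15/13 0 0; 3 -9/2 9 0; 0 0 0 1]
det M = -162; M⁻¹ = [-5/78 -4/13 0 0; -2/13 5/39 0 0; -1/18 1/6 1/9 0; 0 0 0 1]
M⁻¹ · (168/13, -513/65, 363/10)ᵀ = (8/5, -3, 2)ᵀ

p = (8/5, -3, 2)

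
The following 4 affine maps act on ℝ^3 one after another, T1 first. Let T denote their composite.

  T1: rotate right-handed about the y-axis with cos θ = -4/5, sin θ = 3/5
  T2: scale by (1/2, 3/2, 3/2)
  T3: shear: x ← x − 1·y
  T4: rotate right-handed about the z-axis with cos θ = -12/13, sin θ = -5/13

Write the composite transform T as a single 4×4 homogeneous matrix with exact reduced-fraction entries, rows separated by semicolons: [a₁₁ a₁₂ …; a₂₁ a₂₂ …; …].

T1 = [-4/5 0 3/5 0; 0 1 0 0; -3/5 0 -4/5 0; 0 0 0 1]
T2·T1 = [-2/5 0 3/10 0; 0 3/2 0 0; -9/10 0 -6/5 0; 0 0 0 1]
T3·…·T1 = [-2/5 -3/2 3/10 0; 0 3/2 0 0; -9/10 0 -6/5 0; 0 0 0 1]
T4·…·T1 = [24/65 51/26 -18/65 0; 2/13 -21/26 -3/26 0; -9/10 0 -6/5 0; 0 0 0 1]

T = [24/65 51/26 -18/65 0; 2/13 -21/26 -3/26 0; -9/10 0 -6/5 0; 0 0 0 1]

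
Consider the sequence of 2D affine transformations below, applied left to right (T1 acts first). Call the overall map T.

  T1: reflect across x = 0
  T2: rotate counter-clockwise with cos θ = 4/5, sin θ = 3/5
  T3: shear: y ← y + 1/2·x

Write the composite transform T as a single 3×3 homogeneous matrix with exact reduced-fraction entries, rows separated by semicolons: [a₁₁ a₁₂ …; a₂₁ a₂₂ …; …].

T = [-4/5 -3/5 0; -1 1/2 0; 0 0 1]

T1 = [-1 0 0; 0 1 0; 0 0 1]
T2·T1 = [-4/5 -3/5 0; -3/5 4/5 0; 0 0 1]
T3·…·T1 = [-4/5 -3/5 0; -1 1/2 0; 0 0 1]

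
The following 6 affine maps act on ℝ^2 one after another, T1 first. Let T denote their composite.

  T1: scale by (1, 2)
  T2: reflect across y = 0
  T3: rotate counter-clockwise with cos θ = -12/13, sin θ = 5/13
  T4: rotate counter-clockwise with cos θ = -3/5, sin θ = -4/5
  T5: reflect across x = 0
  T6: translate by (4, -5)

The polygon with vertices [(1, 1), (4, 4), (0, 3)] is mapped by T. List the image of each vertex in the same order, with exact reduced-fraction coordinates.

T1 scale by (1, 2): (1, 1) → (1, 2); (4, 4) → (4, 8); (0, 3) → (0, 6)
T2 reflect across y = 0: (1, 2) → (1, -2); (4, 8) → (4, -8); (0, 6) → (0, -6)
T3 rotate counter-clockwise with cos θ = -12/13, sin θ = 5/13: (1, -2) → (-2/13, 29/13); (4, -8) → (-8/13, 116/13); (0, -6) → (30/13, 72/13)
T4 rotate counter-clockwise with cos θ = -3/5, sin θ = -4/5: (-2/13, 29/13) → (122/65, -79/65); (-8/13, 116/13) → (488/65, -316/65); (30/13, 72/13) → (198/65, -336/65)
T5 reflect across x = 0: (122/65, -79/65) → (-122/65, -79/65); (488/65, -316/65) → (-488/65, -316/65); (198/65, -336/65) → (-198/65, -336/65)
T6 translate by (4, -5): (-122/65, -79/65) → (138/65, -404/65); (-488/65, -316/65) → (-228/65, -641/65); (-198/65, -336/65) → (62/65, -661/65)

image vertices: (138/65, -404/65), (-228/65, -641/65), (62/65, -661/65)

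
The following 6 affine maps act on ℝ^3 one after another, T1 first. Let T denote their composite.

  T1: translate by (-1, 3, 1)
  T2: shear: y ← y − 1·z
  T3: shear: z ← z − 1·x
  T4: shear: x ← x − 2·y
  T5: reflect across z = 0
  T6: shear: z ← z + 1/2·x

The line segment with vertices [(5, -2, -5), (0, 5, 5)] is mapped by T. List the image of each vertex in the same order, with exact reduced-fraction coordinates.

image vertices: (-6, 5, 5), (-5, 2, -19/2)

T1 translate by (-1, 3, 1): (5, -2, -5) → (4, 1, -4); (0, 5, 5) → (-1, 8, 6)
T2 shear: y ← y − 1·z: (4, 1, -4) → (4, 5, -4); (-1, 8, 6) → (-1, 2, 6)
T3 shear: z ← z − 1·x: (4, 5, -4) → (4, 5, -8); (-1, 2, 6) → (-1, 2, 7)
T4 shear: x ← x − 2·y: (4, 5, -8) → (-6, 5, -8); (-1, 2, 7) → (-5, 2, 7)
T5 reflect across z = 0: (-6, 5, -8) → (-6, 5, 8); (-5, 2, 7) → (-5, 2, -7)
T6 shear: z ← z + 1/2·x: (-6, 5, 8) → (-6, 5, 5); (-5, 2, -7) → (-5, 2, -19/2)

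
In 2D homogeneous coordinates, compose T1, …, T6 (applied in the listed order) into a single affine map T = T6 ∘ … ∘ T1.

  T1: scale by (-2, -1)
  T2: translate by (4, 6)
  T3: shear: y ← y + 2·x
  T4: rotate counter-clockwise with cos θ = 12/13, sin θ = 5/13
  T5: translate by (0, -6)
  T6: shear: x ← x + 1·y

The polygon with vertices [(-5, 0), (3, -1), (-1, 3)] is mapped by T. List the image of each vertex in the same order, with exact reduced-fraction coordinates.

image vertices: (398/13, 400/13), (-7, -4), (129/13, 132/13)

T1 scale by (-2, -1): (-5, 0) → (10, 0); (3, -1) → (-6, 1); (-1, 3) → (2, -3)
T2 translate by (4, 6): (10, 0) → (14, 6); (-6, 1) → (-2, 7); (2, -3) → (6, 3)
T3 shear: y ← y + 2·x: (14, 6) → (14, 34); (-2, 7) → (-2, 3); (6, 3) → (6, 15)
T4 rotate counter-clockwise with cos θ = 12/13, sin θ = 5/13: (14, 34) → (-2/13, 478/13); (-2, 3) → (-3, 2); (6, 15) → (-3/13, 210/13)
T5 translate by (0, -6): (-2/13, 478/13) → (-2/13, 400/13); (-3, 2) → (-3, -4); (-3/13, 210/13) → (-3/13, 132/13)
T6 shear: x ← x + 1·y: (-2/13, 400/13) → (398/13, 400/13); (-3, -4) → (-7, -4); (-3/13, 132/13) → (129/13, 132/13)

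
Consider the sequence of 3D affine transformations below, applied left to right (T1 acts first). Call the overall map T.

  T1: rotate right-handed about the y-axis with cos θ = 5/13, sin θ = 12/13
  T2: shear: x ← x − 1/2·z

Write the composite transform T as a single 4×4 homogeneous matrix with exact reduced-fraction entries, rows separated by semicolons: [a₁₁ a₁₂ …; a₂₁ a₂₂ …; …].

T1 = [5/13 0 12/13 0; 0 1 0 0; -12/13 0 5/13 0; 0 0 0 1]
T2·T1 = [11/13 0 19/26 0; 0 1 0 0; -12/13 0 5/13 0; 0 0 0 1]

T = [11/13 0 19/26 0; 0 1 0 0; -12/13 0 5/13 0; 0 0 0 1]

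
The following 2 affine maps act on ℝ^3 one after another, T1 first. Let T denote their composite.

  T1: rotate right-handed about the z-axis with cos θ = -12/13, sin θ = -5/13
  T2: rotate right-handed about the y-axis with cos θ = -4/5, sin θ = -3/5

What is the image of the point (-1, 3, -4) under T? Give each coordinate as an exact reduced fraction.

T(p) = (48/65, -31/13, 289/65)

T1 rotate right-handed about the z-axis with cos θ = -12/13, sin θ = -5/13: (-1, 3, -4) → (27/13, -31/13, -4)
T2 rotate right-handed about the y-axis with cos θ = -4/5, sin θ = -3/5: (27/13, -31/13, -4) → (48/65, -31/13, 289/65)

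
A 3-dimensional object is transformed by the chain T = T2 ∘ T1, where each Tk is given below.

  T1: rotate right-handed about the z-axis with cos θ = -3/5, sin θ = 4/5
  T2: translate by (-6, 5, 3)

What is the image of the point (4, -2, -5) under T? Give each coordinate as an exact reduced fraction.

T(p) = (-34/5, 47/5, -2)

T1 rotate right-handed about the z-axis with cos θ = -3/5, sin θ = 4/5: (4, -2, -5) → (-4/5, 22/5, -5)
T2 translate by (-6, 5, 3): (-4/5, 22/5, -5) → (-34/5, 47/5, -2)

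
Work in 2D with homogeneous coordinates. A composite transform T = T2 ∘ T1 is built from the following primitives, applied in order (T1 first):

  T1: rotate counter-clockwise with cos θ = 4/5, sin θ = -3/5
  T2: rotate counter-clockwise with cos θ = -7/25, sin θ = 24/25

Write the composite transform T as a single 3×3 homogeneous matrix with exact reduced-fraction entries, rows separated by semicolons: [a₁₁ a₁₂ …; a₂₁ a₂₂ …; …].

T1 = [4/5 3/5 0; -3/5 4/5 0; 0 0 1]
T2·T1 = [44/125 -117/125 0; 117/125 44/125 0; 0 0 1]

T = [44/125 -117/125 0; 117/125 44/125 0; 0 0 1]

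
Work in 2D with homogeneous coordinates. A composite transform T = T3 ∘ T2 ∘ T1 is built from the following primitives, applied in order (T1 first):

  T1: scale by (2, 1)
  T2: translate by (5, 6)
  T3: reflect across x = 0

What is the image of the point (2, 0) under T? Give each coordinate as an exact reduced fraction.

T(p) = (-9, 6)

T1 scale by (2, 1): (2, 0) → (4, 0)
T2 translate by (5, 6): (4, 0) → (9, 6)
T3 reflect across x = 0: (9, 6) → (-9, 6)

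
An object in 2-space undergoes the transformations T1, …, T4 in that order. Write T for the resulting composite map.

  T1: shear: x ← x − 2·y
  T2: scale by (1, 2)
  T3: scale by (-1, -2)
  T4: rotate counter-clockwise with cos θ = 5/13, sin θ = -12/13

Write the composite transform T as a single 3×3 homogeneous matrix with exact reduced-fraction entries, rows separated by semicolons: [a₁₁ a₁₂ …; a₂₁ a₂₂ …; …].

T1 = [1 -2 0; 0 1 0; 0 0 1]
T2·T1 = [1 -2 0; 0 2 0; 0 0 1]
T3·…·T1 = [-1 2 0; 0 -4 0; 0 0 1]
T4·…·T1 = [-5/13 -38/13 0; 12/13 -44/13 0; 0 0 1]

T = [-5/13 -38/13 0; 12/13 -44/13 0; 0 0 1]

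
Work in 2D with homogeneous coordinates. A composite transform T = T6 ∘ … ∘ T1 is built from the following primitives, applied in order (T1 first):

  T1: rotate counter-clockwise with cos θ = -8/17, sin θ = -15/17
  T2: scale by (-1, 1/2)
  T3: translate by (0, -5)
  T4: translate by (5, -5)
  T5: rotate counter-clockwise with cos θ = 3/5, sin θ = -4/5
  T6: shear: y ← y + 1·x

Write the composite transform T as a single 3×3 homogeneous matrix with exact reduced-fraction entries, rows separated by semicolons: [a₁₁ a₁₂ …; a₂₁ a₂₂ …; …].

T1 = [-8/17 15/17 0; -15/17 -8/17 0; 0 0 1]
T2·T1 = [8/17 -15/17 0; -15/34 -4/17 0; 0 0 1]
T3·…·T1 = [8/17 -15/17 0; -15/34 -4/17 -5; 0 0 1]
T4·…·T1 = [8/17 -15/17 5; -15/34 -4/17 -10; 0 0 1]
T5·…·T1 = [-6/85 -61/85 -5; -109/170 48/85 -10; 0 0 1]
T6·…·T1 = [-6/85 -61/85 -5; -121/170 -13/85 -15; 0 0 1]

T = [-6/85 -61/85 -5; -121/170 -13/85 -15; 0 0 1]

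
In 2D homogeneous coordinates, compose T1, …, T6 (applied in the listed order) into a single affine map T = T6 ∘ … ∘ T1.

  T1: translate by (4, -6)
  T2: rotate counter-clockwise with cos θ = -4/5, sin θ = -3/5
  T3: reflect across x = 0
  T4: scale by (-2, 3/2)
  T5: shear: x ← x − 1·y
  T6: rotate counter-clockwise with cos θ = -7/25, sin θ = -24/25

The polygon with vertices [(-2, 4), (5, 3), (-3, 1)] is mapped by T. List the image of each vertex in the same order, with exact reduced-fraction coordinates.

T1 translate by (4, -6): (-2, 4) → (2, -2); (5, 3) → (9, -3); (-3, 1) → (1, -5)
T2 rotate counter-clockwise with cos θ = -4/5, sin θ = -3/5: (2, -2) → (-14/5, 2/5); (9, -3) → (-9, -3); (1, -5) → (-19/5, 17/5)
T3 reflect across x = 0: (-14/5, 2/5) → (14/5, 2/5); (-9, -3) → (9, -3); (-19/5, 17/5) → (19/5, 17/5)
T4 scale by (-2, 3/2): (14/5, 2/5) → (-28/5, 3/5); (9, -3) → (-18, -9/2); (19/5, 17/5) → (-38/5, 51/10)
T5 shear: x ← x − 1·y: (-28/5, 3/5) → (-31/5, 3/5); (-18, -9/2) → (-27/2, -9/2); (-38/5, 51/10) → (-127/10, 51/10)
T6 rotate counter-clockwise with cos θ = -7/25, sin θ = -24/25: (-31/5, 3/5) → (289/125, 723/125); (-27/2, -9/2) → (-27/50, 711/50); (-127/10, 51/10) → (2113/250, 2691/250)

image vertices: (289/125, 723/125), (-27/50, 711/50), (2113/250, 2691/250)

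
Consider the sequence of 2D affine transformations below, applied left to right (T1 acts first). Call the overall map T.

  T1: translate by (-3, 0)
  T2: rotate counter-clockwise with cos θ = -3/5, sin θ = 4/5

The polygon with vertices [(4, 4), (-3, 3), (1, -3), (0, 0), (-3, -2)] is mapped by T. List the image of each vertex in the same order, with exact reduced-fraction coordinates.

image vertices: (-19/5, -8/5), (6/5, -33/5), (18/5, 1/5), (9/5, -12/5), (26/5, -18/5)

T1 translate by (-3, 0): (4, 4) → (1, 4); (-3, 3) → (-6, 3); (1, -3) → (-2, -3); (0, 0) → (-3, 0); (-3, -2) → (-6, -2)
T2 rotate counter-clockwise with cos θ = -3/5, sin θ = 4/5: (1, 4) → (-19/5, -8/5); (-6, 3) → (6/5, -33/5); (-2, -3) → (18/5, 1/5); (-3, 0) → (9/5, -12/5); (-6, -2) → (26/5, -18/5)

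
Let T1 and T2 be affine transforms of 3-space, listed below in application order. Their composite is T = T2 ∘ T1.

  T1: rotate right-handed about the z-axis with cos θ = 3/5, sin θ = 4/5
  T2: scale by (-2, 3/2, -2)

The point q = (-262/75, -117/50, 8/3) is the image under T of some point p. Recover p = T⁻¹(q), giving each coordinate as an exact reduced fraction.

T1 = [3/5 -4/5 0 0; 4/5 3/5 0 0; 0 0 1 0; 0 0 0 1]
T2·T1 = [-6/5 8/5 0 0; 6/5 9/10 0 0; 0 0 -2 0; 0 0 0 1]
det M = 6; M⁻¹ = [-3/10 8/15 0 0; 2/5 2/5 0 0; 0 0 -1/2 0; 0 0 0 1]
M⁻¹ · (-262/75, -117/50, 8/3)ᵀ = (-1/5, -7/3, -4/3)ᵀ

p = (-1/5, -7/3, -4/3)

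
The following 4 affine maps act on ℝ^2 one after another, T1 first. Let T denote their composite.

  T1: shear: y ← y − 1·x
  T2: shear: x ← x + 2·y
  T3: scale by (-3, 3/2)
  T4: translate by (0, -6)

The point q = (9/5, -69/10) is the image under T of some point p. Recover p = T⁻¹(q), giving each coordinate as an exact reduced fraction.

T1 = [1 0 0; -1 1 0; 0 0 1]
T2·T1 = [-1 2 0; -1 1 0; 0 0 1]
T3·…·T1 = [3 -6 0; -3/2 3/2 0; 0 0 1]
T4·…·T1 = [3 -6 0; -3/2 3/2 -6; 0 0 1]
det M = -9/2; M⁻¹ = [-1/3 -4/3 -8; -1/3 -2/3 -4; 0 0 1]
M⁻¹ · (9/5, -69/10)ᵀ = (3/5, 0)ᵀ

p = (3/5, 0)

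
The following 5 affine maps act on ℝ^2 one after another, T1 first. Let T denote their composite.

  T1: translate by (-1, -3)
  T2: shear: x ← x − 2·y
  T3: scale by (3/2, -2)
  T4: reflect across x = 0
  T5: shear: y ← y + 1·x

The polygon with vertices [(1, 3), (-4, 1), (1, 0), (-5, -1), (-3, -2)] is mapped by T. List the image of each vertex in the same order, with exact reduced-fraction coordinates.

image vertices: (0, 0), (3/2, 11/2), (-9, -3), (-3, 5), (-9, 1)

T1 translate by (-1, -3): (1, 3) → (0, 0); (-4, 1) → (-5, -2); (1, 0) → (0, -3); (-5, -1) → (-6, -4); (-3, -2) → (-4, -5)
T2 shear: x ← x − 2·y: (0, 0) → (0, 0); (-5, -2) → (-1, -2); (0, -3) → (6, -3); (-6, -4) → (2, -4); (-4, -5) → (6, -5)
T3 scale by (3/2, -2): (0, 0) → (0, 0); (-1, -2) → (-3/2, 4); (6, -3) → (9, 6); (2, -4) → (3, 8); (6, -5) → (9, 10)
T4 reflect across x = 0: (0, 0) → (0, 0); (-3/2, 4) → (3/2, 4); (9, 6) → (-9, 6); (3, 8) → (-3, 8); (9, 10) → (-9, 10)
T5 shear: y ← y + 1·x: (0, 0) → (0, 0); (3/2, 4) → (3/2, 11/2); (-9, 6) → (-9, -3); (-3, 8) → (-3, 5); (-9, 10) → (-9, 1)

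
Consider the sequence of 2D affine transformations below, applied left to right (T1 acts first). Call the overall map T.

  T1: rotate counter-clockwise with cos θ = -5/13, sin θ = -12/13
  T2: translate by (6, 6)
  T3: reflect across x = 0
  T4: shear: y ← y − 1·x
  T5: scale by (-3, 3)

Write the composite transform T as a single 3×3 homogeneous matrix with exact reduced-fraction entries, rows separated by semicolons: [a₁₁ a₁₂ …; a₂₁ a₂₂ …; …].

T1 = [-5/13 12/13 0; -12/13 -5/13 0; 0 0 1]
T2·T1 = [-5/13 12/13 6; -12/13 -5/13 6; 0 0 1]
T3·…·T1 = [5/13 -12/13 -6; -12/13 -5/13 6; 0 0 1]
T4·…·T1 = [5/13 -12/13 -6; -17/13 7/13 12; 0 0 1]
T5·…·T1 = [-15/13 36/13 18; -51/13 21/13 36; 0 0 1]

T = [-15/13 36/13 18; -51/13 21/13 36; 0 0 1]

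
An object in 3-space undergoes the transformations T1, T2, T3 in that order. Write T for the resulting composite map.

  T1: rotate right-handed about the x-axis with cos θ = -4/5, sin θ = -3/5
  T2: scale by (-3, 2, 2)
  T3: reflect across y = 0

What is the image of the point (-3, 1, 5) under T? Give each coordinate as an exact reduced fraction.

T1 rotate right-handed about the x-axis with cos θ = -4/5, sin θ = -3/5: (-3, 1, 5) → (-3, 11/5, -23/5)
T2 scale by (-3, 2, 2): (-3, 11/5, -23/5) → (9, 22/5, -46/5)
T3 reflect across y = 0: (9, 22/5, -46/5) → (9, -22/5, -46/5)

T(p) = (9, -22/5, -46/5)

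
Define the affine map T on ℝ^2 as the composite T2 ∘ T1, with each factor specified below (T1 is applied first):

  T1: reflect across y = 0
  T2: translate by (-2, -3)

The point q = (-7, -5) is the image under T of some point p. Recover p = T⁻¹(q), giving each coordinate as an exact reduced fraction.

p = (-5, 2)

T1 = [1 0 0; 0 -1 0; 0 0 1]
T2·T1 = [1 0 -2; 0 -1 -3; 0 0 1]
det M = -1; M⁻¹ = [1 0 2; 0 -1 -3; 0 0 1]
M⁻¹ · (-7, -5)ᵀ = (-5, 2)ᵀ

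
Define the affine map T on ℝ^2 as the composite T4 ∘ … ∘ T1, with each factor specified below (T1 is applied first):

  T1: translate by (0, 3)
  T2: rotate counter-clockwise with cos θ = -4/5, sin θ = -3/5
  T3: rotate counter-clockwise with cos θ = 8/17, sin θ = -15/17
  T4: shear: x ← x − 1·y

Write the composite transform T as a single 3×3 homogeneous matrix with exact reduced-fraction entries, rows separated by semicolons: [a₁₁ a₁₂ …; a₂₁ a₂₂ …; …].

T = [-113/85 41/85 123/85; 36/85 -77/85 -231/85; 0 0 1]

T1 = [1 0 0; 0 1 3; 0 0 1]
T2·T1 = [-4/5 3/5 9/5; -3/5 -4/5 -12/5; 0 0 1]
T3·…·T1 = [-77/85 -36/85 -108/85; 36/85 -77/85 -231/85; 0 0 1]
T4·…·T1 = [-113/85 41/85 123/85; 36/85 -77/85 -231/85; 0 0 1]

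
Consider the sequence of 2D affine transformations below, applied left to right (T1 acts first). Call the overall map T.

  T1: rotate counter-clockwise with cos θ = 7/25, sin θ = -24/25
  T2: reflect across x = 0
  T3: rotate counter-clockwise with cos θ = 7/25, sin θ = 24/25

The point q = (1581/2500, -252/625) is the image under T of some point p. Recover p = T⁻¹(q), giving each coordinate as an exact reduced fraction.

p = (3/4, 0)

T1 = [7/25 24/25 0; -24/25 7/25 0; 0 0 1]
T2·T1 = [-7/25 -24/25 0; -24/25 7/25 0; 0 0 1]
T3·…·T1 = [527/625 -336/625 0; -336/625 -527/625 0; 0 0 1]
det M = -1; M⁻¹ = [527/625 -336/625 0; -336/625 -527/625 0; 0 0 1]
M⁻¹ · (1581/2500, -252/625)ᵀ = (3/4, 0)ᵀ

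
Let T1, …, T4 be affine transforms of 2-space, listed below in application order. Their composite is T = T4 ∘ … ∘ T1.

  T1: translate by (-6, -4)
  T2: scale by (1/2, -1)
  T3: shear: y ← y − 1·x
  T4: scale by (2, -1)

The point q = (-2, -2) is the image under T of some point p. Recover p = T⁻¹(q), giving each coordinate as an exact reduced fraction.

p = (4, 3)

T1 = [1 0 -6; 0 1 -4; 0 0 1]
T2·T1 = [1/2 0 -3; 0 -1 4; 0 0 1]
T3·…·T1 = [1/2 0 -3; -1/2 -1 7; 0 0 1]
T4·…·T1 = [1 0 -6; 1/2 1 -7; 0 0 1]
det M = 1; M⁻¹ = [1 0 6; -1/2 1 4; 0 0 1]
M⁻¹ · (-2, -2)ᵀ = (4, 3)ᵀ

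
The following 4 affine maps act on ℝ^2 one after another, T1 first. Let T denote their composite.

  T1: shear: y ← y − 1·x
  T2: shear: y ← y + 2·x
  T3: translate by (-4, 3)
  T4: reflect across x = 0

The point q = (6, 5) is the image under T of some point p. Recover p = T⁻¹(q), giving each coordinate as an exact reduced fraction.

T1 = [1 0 0; -1 1 0; 0 0 1]
T2·T1 = [1 0 0; 1 1 0; 0 0 1]
T3·…·T1 = [1 0 -4; 1 1 3; 0 0 1]
T4·…·T1 = [-1 0 4; 1 1 3; 0 0 1]
det M = -1; M⁻¹ = [-1 0 4; 1 1 -7; 0 0 1]
M⁻¹ · (6, 5)ᵀ = (-2, 4)ᵀ

p = (-2, 4)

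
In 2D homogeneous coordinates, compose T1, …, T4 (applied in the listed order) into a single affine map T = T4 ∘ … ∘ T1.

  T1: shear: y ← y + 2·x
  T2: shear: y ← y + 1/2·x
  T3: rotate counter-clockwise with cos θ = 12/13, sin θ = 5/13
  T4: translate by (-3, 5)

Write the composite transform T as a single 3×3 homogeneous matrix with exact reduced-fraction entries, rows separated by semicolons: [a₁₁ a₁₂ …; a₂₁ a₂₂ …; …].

T1 = [1 0 0; 2 1 0; 0 0 1]
T2·T1 = [1 0 0; 5/2 1 0; 0 0 1]
T3·…·T1 = [-1/26 -5/13 0; 35/13 12/13 0; 0 0 1]
T4·…·T1 = [-1/26 -5/13 -3; 35/13 12/13 5; 0 0 1]

T = [-1/26 -5/13 -3; 35/13 12/13 5; 0 0 1]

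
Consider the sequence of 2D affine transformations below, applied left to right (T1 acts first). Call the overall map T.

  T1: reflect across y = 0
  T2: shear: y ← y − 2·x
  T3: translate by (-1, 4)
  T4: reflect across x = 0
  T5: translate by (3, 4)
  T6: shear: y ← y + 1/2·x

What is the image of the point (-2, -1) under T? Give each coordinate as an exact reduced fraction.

T1 reflect across y = 0: (-2, -1) → (-2, 1)
T2 shear: y ← y − 2·x: (-2, 1) → (-2, 5)
T3 translate by (-1, 4): (-2, 5) → (-3, 9)
T4 reflect across x = 0: (-3, 9) → (3, 9)
T5 translate by (3, 4): (3, 9) → (6, 13)
T6 shear: y ← y + 1/2·x: (6, 13) → (6, 16)

T(p) = (6, 16)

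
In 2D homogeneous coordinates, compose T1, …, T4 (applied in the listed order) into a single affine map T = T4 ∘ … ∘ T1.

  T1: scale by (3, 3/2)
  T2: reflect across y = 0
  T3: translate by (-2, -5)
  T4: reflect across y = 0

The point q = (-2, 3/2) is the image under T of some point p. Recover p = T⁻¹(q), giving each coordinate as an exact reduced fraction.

T1 = [3 0 0; 0 3/2 0; 0 0 1]
T2·T1 = [3 0 0; 0 -3/2 0; 0 0 1]
T3·…·T1 = [3 0 -2; 0 -3/2 -5; 0 0 1]
T4·…·T1 = [3 0 -2; 0 3/2 5; 0 0 1]
det M = 9/2; M⁻¹ = [1/3 0 2/3; 0 2/3 -10/3; 0 0 1]
M⁻¹ · (-2, 3/2)ᵀ = (0, -7/3)ᵀ

p = (0, -7/3)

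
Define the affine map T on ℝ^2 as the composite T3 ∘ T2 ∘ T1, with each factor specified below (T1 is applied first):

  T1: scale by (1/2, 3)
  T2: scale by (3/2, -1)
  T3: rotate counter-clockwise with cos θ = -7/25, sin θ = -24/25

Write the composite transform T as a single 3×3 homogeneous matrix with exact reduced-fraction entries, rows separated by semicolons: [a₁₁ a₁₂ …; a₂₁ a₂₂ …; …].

T1 = [1/2 0 0; 0 3 0; 0 0 1]
T2·T1 = [3/4 0 0; 0 -3 0; 0 0 1]
T3·…·T1 = [-21/100 -72/25 0; -18/25 21/25 0; 0 0 1]

T = [-21/100 -72/25 0; -18/25 21/25 0; 0 0 1]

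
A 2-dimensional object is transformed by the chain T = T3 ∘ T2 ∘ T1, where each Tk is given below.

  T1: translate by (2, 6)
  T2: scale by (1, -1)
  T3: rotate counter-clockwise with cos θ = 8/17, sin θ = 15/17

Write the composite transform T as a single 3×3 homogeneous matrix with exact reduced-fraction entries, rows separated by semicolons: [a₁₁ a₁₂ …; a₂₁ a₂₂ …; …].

T1 = [1 0 2; 0 1 6; 0 0 1]
T2·T1 = [1 0 2; 0 -1 -6; 0 0 1]
T3·…·T1 = [8/17 15/17 106/17; 15/17 -8/17 -18/17; 0 0 1]

T = [8/17 15/17 106/17; 15/17 -8/17 -18/17; 0 0 1]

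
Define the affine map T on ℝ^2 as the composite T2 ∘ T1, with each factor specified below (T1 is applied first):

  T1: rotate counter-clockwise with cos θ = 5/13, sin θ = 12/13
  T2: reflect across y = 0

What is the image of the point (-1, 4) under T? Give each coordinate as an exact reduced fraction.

T1 rotate counter-clockwise with cos θ = 5/13, sin θ = 12/13: (-1, 4) → (-53/13, 8/13)
T2 reflect across y = 0: (-53/13, 8/13) → (-53/13, -8/13)

T(p) = (-53/13, -8/13)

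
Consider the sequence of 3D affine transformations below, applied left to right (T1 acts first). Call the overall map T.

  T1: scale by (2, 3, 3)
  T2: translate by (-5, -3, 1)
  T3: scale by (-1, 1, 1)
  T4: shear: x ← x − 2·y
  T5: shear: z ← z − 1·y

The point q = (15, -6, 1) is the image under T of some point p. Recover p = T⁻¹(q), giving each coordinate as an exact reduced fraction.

p = (1, -1, -2)

T1 = [2 0 0 0; 0 3 0 0; 0 0 3 0; 0 0 0 1]
T2·T1 = [2 0 0 -5; 0 3 0 -3; 0 0 3 1; 0 0 0 1]
T3·…·T1 = [-2 0 0 5; 0 3 0 -3; 0 0 3 1; 0 0 0 1]
T4·…·T1 = [-2 -6 0 11; 0 3 0 -3; 0 0 3 1; 0 0 0 1]
T5·…·T1 = [-2 -6 0 11; 0 3 0 -3; 0 -3 3 4; 0 0 0 1]
det M = -18; M⁻¹ = [-1/2 -1 0 5/2; 0 1/3 0 1; 0 1/3 1/3 -1/3; 0 0 0 1]
M⁻¹ · (15, -6, 1)ᵀ = (1, -1, -2)ᵀ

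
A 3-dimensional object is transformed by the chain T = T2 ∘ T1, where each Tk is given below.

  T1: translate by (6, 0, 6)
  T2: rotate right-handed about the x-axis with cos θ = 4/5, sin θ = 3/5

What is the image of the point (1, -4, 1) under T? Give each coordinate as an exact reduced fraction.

T(p) = (7, -37/5, 16/5)

T1 translate by (6, 0, 6): (1, -4, 1) → (7, -4, 7)
T2 rotate right-handed about the x-axis with cos θ = 4/5, sin θ = 3/5: (7, -4, 7) → (7, -37/5, 16/5)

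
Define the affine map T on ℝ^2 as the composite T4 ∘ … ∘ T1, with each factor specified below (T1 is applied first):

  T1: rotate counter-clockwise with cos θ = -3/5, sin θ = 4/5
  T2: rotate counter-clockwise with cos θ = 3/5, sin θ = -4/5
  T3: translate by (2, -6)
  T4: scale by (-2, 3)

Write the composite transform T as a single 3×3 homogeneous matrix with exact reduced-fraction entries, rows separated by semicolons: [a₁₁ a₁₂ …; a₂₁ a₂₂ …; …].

T = [-14/25 48/25 -4; 72/25 21/25 -18; 0 0 1]

T1 = [-3/5 -4/5 0; 4/5 -3/5 0; 0 0 1]
T2·T1 = [7/25 -24/25 0; 24/25 7/25 0; 0 0 1]
T3·…·T1 = [7/25 -24/25 2; 24/25 7/25 -6; 0 0 1]
T4·…·T1 = [-14/25 48/25 -4; 72/25 21/25 -18; 0 0 1]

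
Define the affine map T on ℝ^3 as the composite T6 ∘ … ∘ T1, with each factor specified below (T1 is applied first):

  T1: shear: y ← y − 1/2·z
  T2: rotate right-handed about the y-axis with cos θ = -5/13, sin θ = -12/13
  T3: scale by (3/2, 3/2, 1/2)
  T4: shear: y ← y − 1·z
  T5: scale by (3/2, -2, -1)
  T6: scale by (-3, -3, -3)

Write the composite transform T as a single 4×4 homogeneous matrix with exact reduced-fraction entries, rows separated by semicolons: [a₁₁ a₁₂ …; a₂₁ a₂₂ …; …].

T1 = [1 0 0 0; 0 1 -1/2 0; 0 0 1 0; 0 0 0 1]
T2·T1 = [-5/13 0 -12/13 0; 0 1 -1/2 0; 12/13 0 -5/13 0; 0 0 0 1]
T3·…·T1 = [-15/26 0 -18/13 0; 0 3/2 -3/4 0; 6/13 0 -5/26 0; 0 0 0 1]
T4·…·T1 = [-15/26 0 -18/13 0; -6/13 3/2 -29/52 0; 6/13 0 -5/26 0; 0 0 0 1]
T5·…·T1 = [-45/52 0 -27/13 0; 12/13 -3 29/26 0; -6/13 0 5/26 0; 0 0 0 1]
T6·…·T1 = [135/52 0 81/13 0; -36/13 9 -87/26 0; 18/13 0 -15/26 0; 0 0 0 1]

T = [135/52 0 81/13 0; -36/13 9 -87/26 0; 18/13 0 -15/26 0; 0 0 0 1]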